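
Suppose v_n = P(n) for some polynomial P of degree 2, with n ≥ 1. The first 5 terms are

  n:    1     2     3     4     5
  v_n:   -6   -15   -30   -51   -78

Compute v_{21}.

-1326

1st diffs: -9, -15, -21, -27.
2nd diffs: -6, -6, -6 (constant).
Newton forward-difference form: v_n = -6 + (-9)·C(n-1,1) + (-6)·C(n-1,2).
At n = 21: n-1 = 20, so v_{21} = -6 - 180 - 1140 = -1326.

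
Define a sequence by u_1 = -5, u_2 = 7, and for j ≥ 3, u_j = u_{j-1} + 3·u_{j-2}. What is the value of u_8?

79

u_3 = -8; u_4 = 13; u_5 = -11; u_6 = 28; u_7 = -5; u_8 = 79.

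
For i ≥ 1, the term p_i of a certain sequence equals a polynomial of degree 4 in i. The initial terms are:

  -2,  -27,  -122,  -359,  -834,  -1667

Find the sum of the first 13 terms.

-104364

1st diffs: -25, -95, -237, -475, -833.
2nd diffs: -70, -142, -238, -358.
3rd diffs: -72, -96, -120.
4th diffs: -24, -24 (constant).
So p_i = -i^4 - 2i^3 + 2i^2 - 2i + 1.
Continuing: …, -3002, -5007, -7874, -11819, …, p_{13} = -32642.
Summing i = 1..13 (13 terms) gives -104364.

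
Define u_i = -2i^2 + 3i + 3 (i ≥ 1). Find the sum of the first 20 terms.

Over i = 1..20: Σi = 210, Σi² = 2870.
Total = (-2)·2870 + (3)·210 + (3)·20 = -5050.

-5050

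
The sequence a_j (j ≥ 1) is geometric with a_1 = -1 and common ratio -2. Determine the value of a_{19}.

a_j = (-1)·(-2)^(j-1).
a_{19} = (-1)·(-2)^18 = -262144.

-262144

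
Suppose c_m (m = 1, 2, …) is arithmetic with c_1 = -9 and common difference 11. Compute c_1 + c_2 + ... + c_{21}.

c_m = -9 + (m - 1)·11.
c_{21} = 211; S = 21·(-9 + 211)/2 = 2121.

2121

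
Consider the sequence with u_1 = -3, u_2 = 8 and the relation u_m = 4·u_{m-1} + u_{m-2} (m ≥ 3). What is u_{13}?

Compute successive terms:
u_3 = 29;  u_4 = 124;  u_5 = 525;  …;  u_{10} = 716120;  u_{11} = 3033533;  u_{12} = 12850252;  u_{13} = 54434541.

54434541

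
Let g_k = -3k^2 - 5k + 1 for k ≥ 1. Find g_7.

g_7 = -3·7^2 - 5·7 + 1 = -181.

-181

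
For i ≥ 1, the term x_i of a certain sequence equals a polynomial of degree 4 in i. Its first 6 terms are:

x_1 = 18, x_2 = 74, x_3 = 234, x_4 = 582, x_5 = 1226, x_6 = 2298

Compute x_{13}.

37914

1st diffs: 56, 160, 348, 644, 1072.
2nd diffs: 104, 188, 296, 428.
3rd diffs: 84, 108, 132.
4th diffs: 24, 24 (constant).
So x_i = i^4 + 4i^3 + 3i^2 + 4i + 6.
Evaluating at i = 13 gives x_{13} = 37914.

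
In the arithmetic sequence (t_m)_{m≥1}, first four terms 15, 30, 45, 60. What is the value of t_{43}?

Common difference d = 15.
t_m = 15 + (m - 1)·15.
t_{43} = 15 + 42·15 = 645.

645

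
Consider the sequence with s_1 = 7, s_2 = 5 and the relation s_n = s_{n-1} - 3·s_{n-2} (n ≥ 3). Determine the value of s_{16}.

Applying the relation repeatedly:
s_3 = -16, s_4 = -31, s_5 = 17, …, s_{13} = -4513, s_{14} = -6355, s_{15} = 7184, s_{16} = 26249.

26249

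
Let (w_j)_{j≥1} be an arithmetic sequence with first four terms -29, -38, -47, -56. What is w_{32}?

Common difference d = -9.
w_j = -29 + (j - 1)·(-9).
w_{32} = -29 + 31·(-9) = -308.

-308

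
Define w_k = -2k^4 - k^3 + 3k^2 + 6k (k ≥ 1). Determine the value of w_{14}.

w_{14} = -2·14^4 - 1·14^3 + 3·14^2 + 6·14 = -78904.

-78904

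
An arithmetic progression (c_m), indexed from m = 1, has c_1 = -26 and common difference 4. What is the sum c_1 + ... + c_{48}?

3264

c_m = -26 + (m - 1)·4.
c_{48} = 162; S = 48·(-26 + 162)/2 = 3264.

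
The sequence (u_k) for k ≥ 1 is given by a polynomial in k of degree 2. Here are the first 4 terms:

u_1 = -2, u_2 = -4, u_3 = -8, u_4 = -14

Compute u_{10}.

1st diffs: -2, -4, -6.
2nd diffs: -2, -2 (constant).
Newton forward-difference form: u_k = -2 + (-2)·C(k-1,1) + (-2)·C(k-1,2).
At k = 10: k-1 = 9, so u_{10} = -2 - 18 - 72 = -92.

-92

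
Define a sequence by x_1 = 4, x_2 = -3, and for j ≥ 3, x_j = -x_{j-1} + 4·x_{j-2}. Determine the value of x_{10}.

Step forward from the initial values:
x_3 = 19; x_4 = -31; x_5 = 107; x_6 = -231; x_7 = 659; x_8 = -1583; x_9 = 4219; x_{10} = -10551.

-10551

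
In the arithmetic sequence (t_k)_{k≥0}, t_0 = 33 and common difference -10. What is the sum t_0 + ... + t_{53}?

t_k = 33 + (k - 0)·(-10).
t_{53} = -497; S = 54·(33 + (-497))/2 = -12528.

-12528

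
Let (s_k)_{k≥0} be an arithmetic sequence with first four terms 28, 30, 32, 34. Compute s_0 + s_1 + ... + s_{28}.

1624

Common difference d = 2.
s_k = 28 + (k - 0)·2.
s_{28} = 84; S = 29·(28 + 84)/2 = 1624.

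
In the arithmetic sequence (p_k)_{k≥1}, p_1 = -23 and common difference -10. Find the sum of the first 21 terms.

-2583

p_k = -23 + (k - 1)·(-10).
p_{21} = -223; S = 21·(-23 + (-223))/2 = -2583.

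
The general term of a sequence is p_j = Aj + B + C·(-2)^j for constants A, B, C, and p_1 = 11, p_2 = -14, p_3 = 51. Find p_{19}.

The three given values yield: A + B - 2C = 11; 2A + B + 4C = -14; 3A + B - 8C = 51.
Subtracting the first from the second: A + 6C = -25.
Subtracting the second from the third: A - 12C = 65.
Solving: C = -5, A = 5, then B = -4.
Therefore p_{19} = 95 + (-4) + (-5)·(-524288) = 2621531.

2621531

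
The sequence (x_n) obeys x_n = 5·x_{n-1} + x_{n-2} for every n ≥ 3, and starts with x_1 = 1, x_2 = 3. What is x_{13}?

227794841

Applying the relation repeatedly:
x_3 = 16, x_4 = 83, x_5 = 431, …, x_{10} = 1627023, x_{11} = 8448451, x_{12} = 43869278, x_{13} = 227794841.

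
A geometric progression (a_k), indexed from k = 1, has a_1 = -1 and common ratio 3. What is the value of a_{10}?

a_k = (-1)·3^(k-1).
a_{10} = (-1)·3^9 = -19683.

-19683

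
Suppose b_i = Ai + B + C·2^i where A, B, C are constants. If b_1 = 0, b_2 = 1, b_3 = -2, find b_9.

-980

Plug in i = 1, 2, 3: A + B + 2C = 0; 2A + B + 4C = 1; 3A + B + 8C = -2.
Subtracting the first from the second: A + 2C = 1.
Subtracting the second from the third: A + 4C = -3.
Solving: C = -2, A = 5, then B = -1.
Hence b_9 = 5·9 + (-1) + (-2)·512 = -980.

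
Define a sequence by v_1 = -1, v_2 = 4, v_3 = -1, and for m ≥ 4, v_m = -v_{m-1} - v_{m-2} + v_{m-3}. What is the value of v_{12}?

-64

v_4 = -4;  v_5 = 9;  v_6 = -6;  v_7 = -7;  v_8 = 22;  v_9 = -21;  v_{10} = -8;  v_{11} = 51;  v_{12} = -64.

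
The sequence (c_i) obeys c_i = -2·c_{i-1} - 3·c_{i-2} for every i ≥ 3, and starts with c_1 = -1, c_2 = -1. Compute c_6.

Applying the relation repeatedly:
c_3 = 5;  c_4 = -7;  c_5 = -1;  c_6 = 23.

23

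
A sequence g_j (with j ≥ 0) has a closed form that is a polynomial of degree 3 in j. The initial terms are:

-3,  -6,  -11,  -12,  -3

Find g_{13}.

1st diffs: -3, -5, -1, 9.
2nd diffs: -2, 4, 10.
3rd diffs: 6, 6 (constant).
Newton forward-difference form: g_j = -3 + (-3)·C(j,1) + (-2)·C(j,2) + 6·C(j,3).
At j = 13: j = 13, so g_{13} = -3 - 39 - 156 + 1716 = 1518.

1518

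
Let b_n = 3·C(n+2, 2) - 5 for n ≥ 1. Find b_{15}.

403

C(17, 2) = 136, so b_{15} = 403.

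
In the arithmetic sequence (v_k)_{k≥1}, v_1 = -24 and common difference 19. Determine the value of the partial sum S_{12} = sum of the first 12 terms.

966

v_k = -24 + (k - 1)·19.
v_{12} = 185; S = 12·(-24 + 185)/2 = 966.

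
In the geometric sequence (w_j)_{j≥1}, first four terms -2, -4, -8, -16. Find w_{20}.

Common ratio r = 2.
w_j = (-2)·2^(j-1).
w_{20} = (-2)·2^19 = -1048576.

-1048576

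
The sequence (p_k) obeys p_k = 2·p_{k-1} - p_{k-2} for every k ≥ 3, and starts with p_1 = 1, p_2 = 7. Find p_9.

Iterate the recurrence:
p_3 = 13; p_4 = 19; p_5 = 25; p_6 = 31; p_7 = 37; p_8 = 43; p_9 = 49.
(Characteristic roots are 1 and 1.)

49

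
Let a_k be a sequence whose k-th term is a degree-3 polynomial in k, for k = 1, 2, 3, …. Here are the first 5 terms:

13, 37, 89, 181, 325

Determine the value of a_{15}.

7265

1st diffs: 24, 52, 92, 144.
2nd diffs: 28, 40, 52.
3rd diffs: 12, 12 (constant).
So a_k = 2k^3 + 2k^2 + 4k + 5.
Evaluating at k = 15 gives a_{15} = 7265.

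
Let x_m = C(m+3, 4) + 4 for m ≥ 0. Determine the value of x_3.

19

C(6, 4) = 15, so x_3 = 19.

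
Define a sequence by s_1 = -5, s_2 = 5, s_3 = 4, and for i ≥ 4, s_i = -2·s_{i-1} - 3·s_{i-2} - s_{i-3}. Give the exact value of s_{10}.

-220

Compute successive terms:
s_4 = -18;  s_5 = 19;  s_6 = 12;  s_7 = -63;  s_8 = 71;  s_9 = 35;  s_{10} = -220.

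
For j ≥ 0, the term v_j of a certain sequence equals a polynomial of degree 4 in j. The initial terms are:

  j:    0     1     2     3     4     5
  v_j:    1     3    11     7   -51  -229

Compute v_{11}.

1st diffs: 2, 8, -4, -58, -178.
2nd diffs: 6, -12, -54, -120.
3rd diffs: -18, -42, -66.
4th diffs: -24, -24 (constant).
Newton forward-difference form: v_j = 1 + 2·C(j,1) + 6·C(j,2) + (-18)·C(j,3) + (-24)·C(j,4).
At j = 11: j = 11, so v_{11} = 1 + 22 + 330 - 2970 - 7920 = -10537.

-10537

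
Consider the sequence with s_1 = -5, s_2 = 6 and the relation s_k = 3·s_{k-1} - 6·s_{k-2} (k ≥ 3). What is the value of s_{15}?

Compute successive terms:
s_3 = 48  s_4 = 108  s_5 = 36  …  s_{12} = 2916  s_{13} = -312012  s_{14} = -953532  s_{15} = -988524.

-988524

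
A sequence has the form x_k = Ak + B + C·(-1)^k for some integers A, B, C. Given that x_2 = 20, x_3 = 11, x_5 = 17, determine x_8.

38

The three given values yield: 2A + B + C = 20; 3A + B - C = 11; 5A + B - C = 17.
Subtracting the first from the second: A - 2C = -9.
Subtracting the second from the third: 2A = 6.
Solving: C = 6, A = 3, then B = 8.
Hence x_8 = 3·8 + 8 + 6·1 = 38.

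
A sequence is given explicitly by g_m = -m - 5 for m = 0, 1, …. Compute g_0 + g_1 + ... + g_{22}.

-368

Over m = 0..22: Σm = 253.
Total = (-1)·253 + (-5)·23 = -368.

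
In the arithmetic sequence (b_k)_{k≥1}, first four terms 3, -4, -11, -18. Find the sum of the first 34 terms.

Common difference d = -7.
b_k = 3 + (k - 1)·(-7).
b_{34} = -228; S = 34·(3 + (-228))/2 = -3825.

-3825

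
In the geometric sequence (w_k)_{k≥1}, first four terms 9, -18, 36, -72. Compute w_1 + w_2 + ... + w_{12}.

-12285

Common ratio r = -2.
w_k = 9·(-2)^(k-1).
S = 9·((-2)^12 - 1)/(-2 - 1) = 9·(4096 - 1)/(-3) = -12285.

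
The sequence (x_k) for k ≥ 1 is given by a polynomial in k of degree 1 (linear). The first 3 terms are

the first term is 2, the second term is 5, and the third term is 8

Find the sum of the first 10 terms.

1st diffs: 3, 3 (constant).
So x_k = 3k - 1.
Continuing: …, 11, 14, 17, 20, …, x_{10} = 29.
Summing k = 1..10 (10 terms) gives 155.

155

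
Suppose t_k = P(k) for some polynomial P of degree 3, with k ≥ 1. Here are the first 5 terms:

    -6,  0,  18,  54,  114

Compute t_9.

714

1st diffs: 6, 18, 36, 60.
2nd diffs: 12, 18, 24.
3rd diffs: 6, 6 (constant).
Newton forward-difference form: t_k = -6 + 6·C(k-1,1) + 12·C(k-1,2) + 6·C(k-1,3).
At k = 9: k-1 = 8, so t_9 = -6 + 48 + 336 + 336 = 714.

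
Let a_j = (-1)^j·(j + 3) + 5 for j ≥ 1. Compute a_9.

-7

(-1)^9 = -1; j + 3 at j=9 is 12; so a_9 = -7.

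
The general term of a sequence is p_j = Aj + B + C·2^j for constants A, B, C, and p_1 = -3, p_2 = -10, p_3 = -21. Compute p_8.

Plug in j = 1, 2, 3: A + B + 2C = -3; 2A + B + 4C = -10; 3A + B + 8C = -21.
Subtracting the first from the second: A + 2C = -7.
Subtracting the second from the third: A + 4C = -11.
Solving: C = -2, A = -3, then B = 4.
So p_j = -3·j + 4 + (-2)·2^j; at j=8 this is -532.

-532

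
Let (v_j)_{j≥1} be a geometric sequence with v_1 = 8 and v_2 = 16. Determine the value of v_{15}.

131072

Common ratio r = 2.
v_j = 8·2^(j-1).
v_{15} = 8·2^14 = 131072.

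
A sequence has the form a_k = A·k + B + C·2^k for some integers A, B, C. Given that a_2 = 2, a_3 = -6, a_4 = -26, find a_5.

-70

At k = 2, 3, 4: 2A + B + 4C = 2; 3A + B + 8C = -6; 4A + B + 16C = -26.
Subtracting the first from the second: A + 4C = -8.
Subtracting the second from the third: A + 8C = -20.
Solving: C = -3, A = 4, then B = 6.
Therefore a_5 = 20 + 6 + (-3)·32 = -70.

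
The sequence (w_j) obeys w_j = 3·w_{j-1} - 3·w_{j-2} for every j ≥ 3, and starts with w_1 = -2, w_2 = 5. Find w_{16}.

Step forward from the initial values:
w_3 = 21; w_4 = 48; w_5 = 81; …; w_{13} = -1458; w_{14} = 3645; w_{15} = 15309; w_{16} = 34992.

34992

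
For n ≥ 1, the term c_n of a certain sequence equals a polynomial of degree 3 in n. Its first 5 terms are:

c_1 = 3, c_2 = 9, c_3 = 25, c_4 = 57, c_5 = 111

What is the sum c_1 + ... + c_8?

1st diffs: 6, 16, 32, 54.
2nd diffs: 10, 16, 22.
3rd diffs: 6, 6 (constant).
Newton forward-difference form: c_n = 3 + 6·C(n-1,1) + 10·C(n-1,2) + 6·C(n-1,3).
Continuing: 193, 309, 465.
Summing n = 1..8 (8 terms) gives 1172.

1172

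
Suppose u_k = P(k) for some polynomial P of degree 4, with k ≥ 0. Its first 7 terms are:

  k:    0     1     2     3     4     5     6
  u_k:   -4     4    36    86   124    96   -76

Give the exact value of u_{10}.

-4604

1st diffs: 8, 32, 50, 38, -28, -172.
2nd diffs: 24, 18, -12, -66, -144.
3rd diffs: -6, -30, -54, -78.
4th diffs: -24, -24, -24 (constant).
Newton forward-difference form: u_k = -4 + 8·C(k,1) + 24·C(k,2) + (-6)·C(k,3) + (-24)·C(k,4).
At k = 10: k = 10, so u_{10} = -4 + 80 + 1080 - 720 - 5040 = -4604.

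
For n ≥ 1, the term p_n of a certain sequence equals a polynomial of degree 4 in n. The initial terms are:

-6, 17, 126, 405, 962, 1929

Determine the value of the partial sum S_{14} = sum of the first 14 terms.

165445

1st diffs: 23, 109, 279, 557, 967.
2nd diffs: 86, 170, 278, 410.
3rd diffs: 84, 108, 132.
4th diffs: 24, 24 (constant).
Newton forward-difference form: p_n = -6 + 23·C(n-1,1) + 86·C(n-1,2) + 84·C(n-1,3) + 24·C(n-1,4).
Continuing: …, 3462, 5741, 8970, 13377, …, p_{14} = 48185.
Summing n = 1..14 (14 terms) gives 165445.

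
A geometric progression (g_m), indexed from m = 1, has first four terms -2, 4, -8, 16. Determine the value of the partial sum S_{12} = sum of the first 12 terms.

2730

Common ratio r = -2.
g_m = (-2)·(-2)^(m-1).
S = (-2)·((-2)^12 - 1)/(-2 - 1) = (-2)·(4096 - 1)/(-3) = 2730.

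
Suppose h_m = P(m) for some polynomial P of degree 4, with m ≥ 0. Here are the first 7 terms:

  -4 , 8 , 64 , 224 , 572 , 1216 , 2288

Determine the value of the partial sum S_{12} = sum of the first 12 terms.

1st diffs: 12, 56, 160, 348, 644, 1072.
2nd diffs: 44, 104, 188, 296, 428.
3rd diffs: 60, 84, 108, 132.
4th diffs: 24, 24, 24 (constant).
So h_m = m^4 + 4m^3 + 3m^2 + 4m - 4.
Continuing: …, 3944, 6364, 9752, 14336, …, h_{11} = 20368.
Summing m = 0..11 (12 terms) gives 59132.

59132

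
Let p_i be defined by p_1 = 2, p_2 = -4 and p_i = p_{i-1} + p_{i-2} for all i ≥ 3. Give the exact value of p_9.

-58

Compute successive terms:
p_3 = -2, p_4 = -6, p_5 = -8, p_6 = -14, p_7 = -22, p_8 = -36, p_9 = -58.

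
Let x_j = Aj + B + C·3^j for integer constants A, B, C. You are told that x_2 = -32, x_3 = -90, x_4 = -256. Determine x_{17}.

-387420554

The three given values yield: 2A + B + 9C = -32; 3A + B + 27C = -90; 4A + B + 81C = -256.
Subtracting the first from the second: A + 18C = -58.
Subtracting the second from the third: A + 54C = -166.
Solving: C = -3, A = -4, then B = 3.
Hence x_{17} = -4·17 + 3 + (-3)·129140163 = -387420554.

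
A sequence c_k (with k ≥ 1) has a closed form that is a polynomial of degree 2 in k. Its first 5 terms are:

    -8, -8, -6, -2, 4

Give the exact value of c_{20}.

1st diffs: 0, 2, 4, 6.
2nd diffs: 2, 2, 2 (constant).
So c_k = k^2 - 3k - 6.
Evaluating at k = 20 gives c_{20} = 334.

334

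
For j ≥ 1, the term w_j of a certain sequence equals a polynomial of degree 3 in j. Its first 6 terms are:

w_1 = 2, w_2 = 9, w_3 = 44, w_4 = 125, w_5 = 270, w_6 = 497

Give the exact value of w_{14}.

7425

1st diffs: 7, 35, 81, 145, 227.
2nd diffs: 28, 46, 64, 82.
3rd diffs: 18, 18, 18 (constant).
Newton forward-difference form: w_j = 2 + 7·C(j-1,1) + 28·C(j-1,2) + 18·C(j-1,3).
At j = 14: j-1 = 13, so w_{14} = 2 + 91 + 2184 + 5148 = 7425.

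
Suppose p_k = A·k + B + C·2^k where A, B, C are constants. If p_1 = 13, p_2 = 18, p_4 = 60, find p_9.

2029

The three given values yield: A + B + 2C = 13; 2A + B + 4C = 18; 4A + B + 16C = 60.
Subtracting the first from the second: A + 2C = 5.
Subtracting the second from the third: 2A + 12C = 42.
Solving: C = 4, A = -3, then B = 8.
Hence p_9 = -3·9 + 8 + 4·512 = 2029.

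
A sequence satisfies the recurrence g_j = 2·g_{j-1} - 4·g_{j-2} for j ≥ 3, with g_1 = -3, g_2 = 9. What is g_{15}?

Compute successive terms:
g_3 = 30; g_4 = 24; g_5 = -72; …; g_{12} = -15360; g_{13} = -12288; g_{14} = 36864; g_{15} = 122880.

122880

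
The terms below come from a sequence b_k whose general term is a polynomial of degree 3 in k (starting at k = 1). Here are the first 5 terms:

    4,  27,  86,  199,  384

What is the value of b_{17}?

14772

1st diffs: 23, 59, 113, 185.
2nd diffs: 36, 54, 72.
3rd diffs: 18, 18 (constant).
Newton forward-difference form: b_k = 4 + 23·C(k-1,1) + 36·C(k-1,2) + 18·C(k-1,3).
At k = 17: k-1 = 16, so b_{17} = 4 + 368 + 4320 + 10080 = 14772.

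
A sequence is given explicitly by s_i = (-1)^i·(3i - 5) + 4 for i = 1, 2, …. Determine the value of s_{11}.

-24

(-1)^11 = -1; 3i - 5 at i=11 is 28; so s_{11} = -24.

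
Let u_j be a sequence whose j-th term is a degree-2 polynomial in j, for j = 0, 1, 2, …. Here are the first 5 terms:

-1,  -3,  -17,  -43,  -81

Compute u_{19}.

-2091

1st diffs: -2, -14, -26, -38.
2nd diffs: -12, -12, -12 (constant).
Newton forward-difference form: u_j = -1 + (-2)·C(j,1) + (-12)·C(j,2).
At j = 19: j = 19, so u_{19} = -1 - 38 - 2052 = -2091.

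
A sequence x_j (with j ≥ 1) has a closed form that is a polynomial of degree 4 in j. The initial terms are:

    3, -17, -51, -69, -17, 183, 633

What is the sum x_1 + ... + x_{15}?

1st diffs: -20, -34, -18, 52, 200, 450.
2nd diffs: -14, 16, 70, 148, 250.
3rd diffs: 30, 54, 78, 102.
4th diffs: 24, 24, 24 (constant).
So x_j = j^4 - 5j^3 - 2j^2 + 6j + 3.
Continuing: …, 1459, 2811, 4863, 7813, …, x_{15} = 33393.
Summing j = 1..15 (15 terms) gives 104597.

104597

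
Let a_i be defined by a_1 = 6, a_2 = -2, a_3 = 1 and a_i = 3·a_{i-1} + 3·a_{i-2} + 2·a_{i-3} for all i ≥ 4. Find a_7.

a_4 = 9, a_5 = 26, a_6 = 107, a_7 = 417.

417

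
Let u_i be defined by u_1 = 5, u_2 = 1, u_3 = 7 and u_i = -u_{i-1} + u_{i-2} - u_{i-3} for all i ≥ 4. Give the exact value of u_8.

-115

u_4 = -11  u_5 = 17  u_6 = -35  u_7 = 63  u_8 = -115.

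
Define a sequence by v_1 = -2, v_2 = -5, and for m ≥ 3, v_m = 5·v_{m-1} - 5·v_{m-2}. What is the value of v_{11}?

-384375

v_3 = -15  v_4 = -50  v_5 = -175  v_6 = -625  v_7 = -2250  v_8 = -8125  v_9 = -29375  v_{10} = -106250  v_{11} = -384375.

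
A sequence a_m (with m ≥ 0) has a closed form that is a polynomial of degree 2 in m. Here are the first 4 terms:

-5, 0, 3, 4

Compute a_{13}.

1st diffs: 5, 3, 1.
2nd diffs: -2, -2 (constant).
So a_m = -m^2 + 6m - 5.
Evaluating at m = 13 gives a_{13} = -96.

-96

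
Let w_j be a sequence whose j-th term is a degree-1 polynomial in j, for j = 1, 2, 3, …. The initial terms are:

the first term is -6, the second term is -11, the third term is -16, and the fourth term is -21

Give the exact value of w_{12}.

1st diffs: -5, -5, -5 (constant).
So w_j = -5j - 1.
Evaluating at j = 12 gives w_{12} = -61.

-61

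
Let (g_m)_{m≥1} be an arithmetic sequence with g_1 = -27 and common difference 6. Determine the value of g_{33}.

g_m = -27 + (m - 1)·6.
g_{33} = -27 + 32·6 = 165.

165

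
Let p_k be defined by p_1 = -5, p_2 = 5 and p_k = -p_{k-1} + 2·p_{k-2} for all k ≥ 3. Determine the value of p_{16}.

109225

p_3 = -15  p_4 = 25  p_5 = -55  …  p_{13} = -13655  p_{14} = 27305  p_{15} = -54615  p_{16} = 109225.
(Characteristic roots are 1 and -2.)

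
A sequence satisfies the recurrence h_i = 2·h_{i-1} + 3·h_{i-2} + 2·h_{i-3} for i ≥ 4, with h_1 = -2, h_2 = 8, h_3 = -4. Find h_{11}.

h_4 = 12  h_5 = 28  h_6 = 84  h_7 = 276  h_8 = 860  h_9 = 2716  h_{10} = 8564  h_{11} = 26996.

26996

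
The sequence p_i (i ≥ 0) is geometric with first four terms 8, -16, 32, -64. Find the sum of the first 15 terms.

Common ratio r = -2.
p_i = 8·(-2)^(i-0).
S = 8·((-2)^15 - 1)/(-2 - 1) = 8·(-32768 - 1)/(-3) = 87384.

87384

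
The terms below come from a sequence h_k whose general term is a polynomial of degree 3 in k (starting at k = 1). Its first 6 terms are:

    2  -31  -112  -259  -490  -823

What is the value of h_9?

-2614

1st diffs: -33, -81, -147, -231, -333.
2nd diffs: -48, -66, -84, -102.
3rd diffs: -18, -18, -18 (constant).
Newton forward-difference form: h_k = 2 + (-33)·C(k-1,1) + (-48)·C(k-1,2) + (-18)·C(k-1,3).
At k = 9: k-1 = 8, so h_9 = 2 - 264 - 1344 - 1008 = -2614.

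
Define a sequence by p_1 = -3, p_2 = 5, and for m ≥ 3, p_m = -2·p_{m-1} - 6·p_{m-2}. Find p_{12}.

Step forward from the initial values:
p_3 = 8;  p_4 = -46;  p_5 = 44;  p_6 = 188;  p_7 = -640;  p_8 = 152;  p_9 = 3536;  p_{10} = -7984;  p_{11} = -5248;  p_{12} = 58400.

58400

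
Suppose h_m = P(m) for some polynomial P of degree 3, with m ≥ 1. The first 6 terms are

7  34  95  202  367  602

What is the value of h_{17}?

11239

1st diffs: 27, 61, 107, 165, 235.
2nd diffs: 34, 46, 58, 70.
3rd diffs: 12, 12, 12 (constant).
Newton forward-difference form: h_m = 7 + 27·C(m-1,1) + 34·C(m-1,2) + 12·C(m-1,3).
At m = 17: m-1 = 16, so h_{17} = 7 + 432 + 4080 + 6720 = 11239.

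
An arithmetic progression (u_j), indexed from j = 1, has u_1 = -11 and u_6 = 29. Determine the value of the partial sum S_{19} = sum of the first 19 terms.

Common difference d = (29 - (-11)) / (6 - 1) = 8.
u_j = -11 + (j - 1)·8.
u_{19} = 133; S = 19·(-11 + 133)/2 = 1159.

1159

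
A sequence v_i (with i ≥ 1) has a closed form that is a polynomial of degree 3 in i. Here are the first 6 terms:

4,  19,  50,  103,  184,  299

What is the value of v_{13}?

1st diffs: 15, 31, 53, 81, 115.
2nd diffs: 16, 22, 28, 34.
3rd diffs: 6, 6, 6 (constant).
So v_i = i^3 + 2i^2 + 2i - 1.
Evaluating at i = 13 gives v_{13} = 2560.

2560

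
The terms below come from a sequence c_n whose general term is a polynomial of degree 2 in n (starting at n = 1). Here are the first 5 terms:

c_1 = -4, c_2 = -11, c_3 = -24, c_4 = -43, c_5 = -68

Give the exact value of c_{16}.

-739

1st diffs: -7, -13, -19, -25.
2nd diffs: -6, -6, -6 (constant).
Newton forward-difference form: c_n = -4 + (-7)·C(n-1,1) + (-6)·C(n-1,2).
At n = 16: n-1 = 15, so c_{16} = -4 - 105 - 630 = -739.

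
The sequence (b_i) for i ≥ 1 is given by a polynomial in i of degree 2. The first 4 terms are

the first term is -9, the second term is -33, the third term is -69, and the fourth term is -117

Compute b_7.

1st diffs: -24, -36, -48.
2nd diffs: -12, -12 (constant).
So b_i = -6i^2 - 6i + 3.
Evaluating at i = 7 gives b_7 = -333.

-333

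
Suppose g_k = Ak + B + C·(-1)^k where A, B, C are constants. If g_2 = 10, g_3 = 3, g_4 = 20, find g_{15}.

Write the equations: 2A + B + C = 10; 3A + B - C = 3; 4A + B + C = 20.
Subtracting the first from the second: A - 2C = -7.
Subtracting the second from the third: A + 2C = 17.
Solving: C = 6, A = 5, then B = -6.
So g_k = 5·k + (-6) + 6·(-1)^k; at k=15 this is 63.

63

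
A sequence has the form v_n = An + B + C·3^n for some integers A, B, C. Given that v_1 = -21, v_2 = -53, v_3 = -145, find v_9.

At n = 1, 2, 3: A + B + 3C = -21; 2A + B + 9C = -53; 3A + B + 27C = -145.
Subtracting the first from the second: A + 6C = -32.
Subtracting the second from the third: A + 18C = -92.
Solving: C = -5, A = -2, then B = -4.
Therefore v_9 = -18 + (-4) + (-5)·19683 = -98437.

-98437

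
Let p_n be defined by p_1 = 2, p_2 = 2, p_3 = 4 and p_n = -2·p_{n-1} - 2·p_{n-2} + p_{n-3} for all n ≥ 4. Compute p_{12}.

Compute successive terms:
p_4 = -10  p_5 = 14  p_6 = -4  p_7 = -30  p_8 = 82  p_9 = -108  p_{10} = 22  p_{11} = 254  p_{12} = -660.

-660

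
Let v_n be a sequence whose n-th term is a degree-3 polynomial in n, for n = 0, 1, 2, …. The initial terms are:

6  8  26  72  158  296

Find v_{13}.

4712

1st diffs: 2, 18, 46, 86, 138.
2nd diffs: 16, 28, 40, 52.
3rd diffs: 12, 12, 12 (constant).
Newton forward-difference form: v_n = 6 + 2·C(n,1) + 16·C(n,2) + 12·C(n,3).
At n = 13: n = 13, so v_{13} = 6 + 26 + 1248 + 3432 = 4712.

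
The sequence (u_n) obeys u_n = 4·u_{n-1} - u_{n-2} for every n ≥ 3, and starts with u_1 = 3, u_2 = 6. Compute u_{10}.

u_3 = 21  u_4 = 78  u_5 = 291  u_6 = 1086  u_7 = 4053  u_8 = 15126  u_9 = 56451  u_{10} = 210678.

210678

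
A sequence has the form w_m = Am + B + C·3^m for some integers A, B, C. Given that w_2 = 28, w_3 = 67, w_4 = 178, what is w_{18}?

Plug in m = 2, 3, 4: 2A + B + 9C = 28; 3A + B + 27C = 67; 4A + B + 81C = 178.
Subtracting the first from the second: A + 18C = 39.
Subtracting the second from the third: A + 54C = 111.
Solving: C = 2, A = 3, then B = 4.
Therefore w_{18} = 54 + 4 + 2·387420489 = 774841036.

774841036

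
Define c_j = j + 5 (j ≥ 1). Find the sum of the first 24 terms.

Over j = 1..24: Σj = 300.
Total = (1)·300 + (5)·24 = 420.

420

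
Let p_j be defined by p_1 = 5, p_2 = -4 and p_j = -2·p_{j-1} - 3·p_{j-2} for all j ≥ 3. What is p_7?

125

p_3 = -7, p_4 = 26, p_5 = -31, p_6 = -16, p_7 = 125.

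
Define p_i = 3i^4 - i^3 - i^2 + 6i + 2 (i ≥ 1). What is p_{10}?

p_{10} = 3·10^4 - 1·10^3 - 1·10^2 + 6·10 + 2 = 28962.

28962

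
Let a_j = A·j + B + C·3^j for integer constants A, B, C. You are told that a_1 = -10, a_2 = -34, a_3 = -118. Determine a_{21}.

At j = 1, 2, 3: A + B + 3C = -10; 2A + B + 9C = -34; 3A + B + 27C = -118.
Subtracting the first from the second: A + 6C = -24.
Subtracting the second from the third: A + 18C = -84.
Solving: C = -5, A = 6, then B = -1.
So a_j = 6·j + (-1) + (-5)·3^j; at j=21 this is -52301765890.

-52301765890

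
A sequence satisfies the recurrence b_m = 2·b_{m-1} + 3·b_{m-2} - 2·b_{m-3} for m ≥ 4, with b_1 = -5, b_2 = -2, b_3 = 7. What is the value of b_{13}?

b_4 = 18; b_5 = 61; b_6 = 162; b_7 = 471; b_8 = 1306; b_9 = 3701; b_{10} = 10378; b_{11} = 29247; b_{12} = 82226; b_{13} = 231437.

231437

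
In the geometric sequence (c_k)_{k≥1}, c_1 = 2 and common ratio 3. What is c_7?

c_k = 2·3^(k-1).
c_7 = 2·3^6 = 1458.

1458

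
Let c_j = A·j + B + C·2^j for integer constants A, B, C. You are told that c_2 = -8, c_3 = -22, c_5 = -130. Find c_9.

-2506

The three given values yield: 2A + B + 4C = -8; 3A + B + 8C = -22; 5A + B + 32C = -130.
Subtracting the first from the second: A + 4C = -14.
Subtracting the second from the third: 2A + 24C = -108.
Solving: C = -5, A = 6, then B = 0.
So c_j = 6·j + 0 + (-5)·2^j; at j=9 this is -2506.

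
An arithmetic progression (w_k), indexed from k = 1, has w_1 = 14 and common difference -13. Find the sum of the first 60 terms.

-22170

w_k = 14 + (k - 1)·(-13).
w_{60} = -753; S = 60·(14 + (-753))/2 = -22170.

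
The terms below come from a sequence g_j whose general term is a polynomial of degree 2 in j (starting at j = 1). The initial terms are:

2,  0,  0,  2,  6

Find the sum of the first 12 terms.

1st diffs: -2, 0, 2, 4.
2nd diffs: 2, 2, 2 (constant).
Newton forward-difference form: g_j = 2 + (-2)·C(j-1,1) + 2·C(j-1,2).
Continuing: …, 12, 20, 30, 42, …, g_{12} = 90.
Summing j = 1..12 (12 terms) gives 332.

332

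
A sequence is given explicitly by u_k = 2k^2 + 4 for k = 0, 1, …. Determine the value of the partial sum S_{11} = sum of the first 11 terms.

Over k = 0..10: Σk = 55, Σk² = 385.
Total = (2)·385 + (4)·11 = 814.

814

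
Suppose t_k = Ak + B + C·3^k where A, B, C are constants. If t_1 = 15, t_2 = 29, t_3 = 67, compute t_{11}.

Plug in k = 1, 2, 3: A + B + 3C = 15; 2A + B + 9C = 29; 3A + B + 27C = 67.
Subtracting the first from the second: A + 6C = 14.
Subtracting the second from the third: A + 18C = 38.
Solving: C = 2, A = 2, then B = 7.
Hence t_{11} = 2·11 + 7 + 2·177147 = 354323.

354323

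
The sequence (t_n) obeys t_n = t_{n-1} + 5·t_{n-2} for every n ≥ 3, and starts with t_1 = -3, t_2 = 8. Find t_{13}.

Applying the relation repeatedly:
t_3 = -7  t_4 = 33  t_5 = -2  …  t_{10} = 6573  t_{11} = 15238  t_{12} = 48103  t_{13} = 124293.

124293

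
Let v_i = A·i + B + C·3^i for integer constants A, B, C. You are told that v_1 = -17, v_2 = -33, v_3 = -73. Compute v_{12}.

Plug in i = 1, 2, 3: A + B + 3C = -17; 2A + B + 9C = -33; 3A + B + 27C = -73.
Subtracting the first from the second: A + 6C = -16.
Subtracting the second from the third: A + 18C = -40.
Solving: C = -2, A = -4, then B = -7.
Hence v_{12} = -4·12 + (-7) + (-2)·531441 = -1062937.

-1062937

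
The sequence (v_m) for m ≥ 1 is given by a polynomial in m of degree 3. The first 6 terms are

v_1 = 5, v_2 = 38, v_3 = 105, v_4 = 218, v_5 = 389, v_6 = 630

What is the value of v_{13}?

5285

1st diffs: 33, 67, 113, 171, 241.
2nd diffs: 34, 46, 58, 70.
3rd diffs: 12, 12, 12 (constant).
So v_m = 2m^3 + 5m^2 + 4m - 6.
Evaluating at m = 13 gives v_{13} = 5285.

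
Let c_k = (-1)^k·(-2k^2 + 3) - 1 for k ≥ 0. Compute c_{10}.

-198

(-1)^10 = 1; -2k^2 + 3 at k=10 is -197; so c_{10} = -198.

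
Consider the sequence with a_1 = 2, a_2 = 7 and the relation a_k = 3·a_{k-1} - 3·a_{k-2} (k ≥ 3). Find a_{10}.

-648

Iterate the recurrence:
a_3 = 15; a_4 = 24; a_5 = 27; a_6 = 9; a_7 = -54; a_8 = -189; a_9 = -405; a_{10} = -648.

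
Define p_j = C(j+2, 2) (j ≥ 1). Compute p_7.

36

C(9, 2) = 36, so p_7 = 36.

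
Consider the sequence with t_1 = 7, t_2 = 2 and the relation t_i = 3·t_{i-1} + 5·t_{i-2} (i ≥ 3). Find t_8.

43738

t_3 = 41  t_4 = 133  t_5 = 604  t_6 = 2477  t_7 = 10451  t_8 = 43738.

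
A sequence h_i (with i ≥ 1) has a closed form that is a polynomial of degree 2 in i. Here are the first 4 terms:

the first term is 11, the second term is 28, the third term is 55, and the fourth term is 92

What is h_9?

1st diffs: 17, 27, 37.
2nd diffs: 10, 10 (constant).
Newton forward-difference form: h_i = 11 + 17·C(i-1,1) + 10·C(i-1,2).
At i = 9: i-1 = 8, so h_9 = 11 + 136 + 280 = 427.

427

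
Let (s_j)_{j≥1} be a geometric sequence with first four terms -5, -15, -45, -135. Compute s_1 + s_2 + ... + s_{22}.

-78452649020

Common ratio r = 3.
s_j = (-5)·3^(j-1).
S = (-5)·(3^22 - 1)/(3 - 1) = (-5)·(31381059609 - 1)/(2) = -78452649020.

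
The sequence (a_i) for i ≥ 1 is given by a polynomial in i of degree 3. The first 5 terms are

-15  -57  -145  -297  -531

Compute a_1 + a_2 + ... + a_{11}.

-16005

1st diffs: -42, -88, -152, -234.
2nd diffs: -46, -64, -82.
3rd diffs: -18, -18 (constant).
Newton forward-difference form: a_i = -15 + (-42)·C(i-1,1) + (-46)·C(i-1,2) + (-18)·C(i-1,3).
Continuing: …, -865, -1317, -1905, -2647, …, a_{11} = -4665.
Summing i = 1..11 (11 terms) gives -16005.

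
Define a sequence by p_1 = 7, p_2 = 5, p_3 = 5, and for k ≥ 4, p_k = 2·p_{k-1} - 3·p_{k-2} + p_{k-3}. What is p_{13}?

-101

Iterate the recurrence:
p_4 = 2; p_5 = -6; p_6 = -13; p_7 = -6; p_8 = 21; p_9 = 47; p_{10} = 25; p_{11} = -70; p_{12} = -168; p_{13} = -101.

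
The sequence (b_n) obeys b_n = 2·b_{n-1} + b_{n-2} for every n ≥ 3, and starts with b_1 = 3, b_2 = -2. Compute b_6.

Applying the relation repeatedly:
b_3 = -1; b_4 = -4; b_5 = -9; b_6 = -22.

-22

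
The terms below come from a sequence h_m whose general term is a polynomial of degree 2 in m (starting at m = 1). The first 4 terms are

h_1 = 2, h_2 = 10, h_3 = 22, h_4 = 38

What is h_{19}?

1st diffs: 8, 12, 16.
2nd diffs: 4, 4 (constant).
Newton forward-difference form: h_m = 2 + 8·C(m-1,1) + 4·C(m-1,2).
At m = 19: m-1 = 18, so h_{19} = 2 + 144 + 612 = 758.

758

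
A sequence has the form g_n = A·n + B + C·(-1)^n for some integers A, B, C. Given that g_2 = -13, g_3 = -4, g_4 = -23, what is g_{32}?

Write the equations: 2A + B + C = -13; 3A + B - C = -4; 4A + B + C = -23.
Subtracting the first from the second: A - 2C = 9.
Subtracting the second from the third: A + 2C = -19.
Solving: C = -7, A = -5, then B = 4.
So g_n = -5·n + 4 + (-7)·(-1)^n; at n=32 this is -163.

-163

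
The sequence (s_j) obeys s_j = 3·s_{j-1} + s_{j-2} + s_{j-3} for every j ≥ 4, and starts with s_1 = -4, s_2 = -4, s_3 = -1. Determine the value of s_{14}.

-2165842

Step forward from the initial values:
s_4 = -11;  s_5 = -38;  s_6 = -126;  …;  s_{11} = -55941;  s_{12} = -189247;  s_{13} = -640218;  s_{14} = -2165842.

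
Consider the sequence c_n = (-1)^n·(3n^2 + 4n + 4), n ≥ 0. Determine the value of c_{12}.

(-1)^12 = 1; 3n^2 + 4n + 4 at n=12 is 484; so c_{12} = 484.

484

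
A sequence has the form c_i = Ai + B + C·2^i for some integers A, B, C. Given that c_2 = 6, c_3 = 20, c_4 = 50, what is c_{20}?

The three given values yield: 2A + B + 4C = 6; 3A + B + 8C = 20; 4A + B + 16C = 50.
Subtracting the first from the second: A + 4C = 14.
Subtracting the second from the third: A + 8C = 30.
Solving: C = 4, A = -2, then B = -6.
Hence c_{20} = -2·20 + (-6) + 4·1048576 = 4194258.

4194258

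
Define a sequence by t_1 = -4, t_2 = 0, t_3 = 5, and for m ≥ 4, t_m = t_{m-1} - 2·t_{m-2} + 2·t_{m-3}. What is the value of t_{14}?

63

Compute successive terms:
t_4 = -3; t_5 = -13; t_6 = 3; …; t_{11} = 95; t_{12} = -33; t_{13} = -193; t_{14} = 63.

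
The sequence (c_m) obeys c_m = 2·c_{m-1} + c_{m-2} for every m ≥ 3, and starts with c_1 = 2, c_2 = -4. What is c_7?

Applying the relation repeatedly:
c_3 = -6; c_4 = -16; c_5 = -38; c_6 = -92; c_7 = -222.

-222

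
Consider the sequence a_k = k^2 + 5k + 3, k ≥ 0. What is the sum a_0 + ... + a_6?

Over k = 0..6: Σk = 21, Σk² = 91.
Total = (1)·91 + (5)·21 + (3)·7 = 217.

217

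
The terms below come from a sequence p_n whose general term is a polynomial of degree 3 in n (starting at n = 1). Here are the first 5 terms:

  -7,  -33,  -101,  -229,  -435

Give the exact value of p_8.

-1701

1st diffs: -26, -68, -128, -206.
2nd diffs: -42, -60, -78.
3rd diffs: -18, -18 (constant).
Newton forward-difference form: p_n = -7 + (-26)·C(n-1,1) + (-42)·C(n-1,2) + (-18)·C(n-1,3).
At n = 8: n-1 = 7, so p_8 = -7 - 182 - 882 - 630 = -1701.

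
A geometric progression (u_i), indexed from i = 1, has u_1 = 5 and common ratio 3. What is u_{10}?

u_i = 5·3^(i-1).
u_{10} = 5·3^9 = 98415.

98415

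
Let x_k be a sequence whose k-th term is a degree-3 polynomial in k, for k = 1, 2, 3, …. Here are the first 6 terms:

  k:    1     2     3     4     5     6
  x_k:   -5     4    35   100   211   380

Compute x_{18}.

1st diffs: 9, 31, 65, 111, 169.
2nd diffs: 22, 34, 46, 58.
3rd diffs: 12, 12, 12 (constant).
So x_k = 2k^3 - k^2 - 2k - 4.
Evaluating at k = 18 gives x_{18} = 11300.

11300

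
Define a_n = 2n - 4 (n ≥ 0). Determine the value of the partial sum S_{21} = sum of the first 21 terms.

336

Over n = 0..20: Σn = 210.
Total = (2)·210 + (-4)·21 = 336.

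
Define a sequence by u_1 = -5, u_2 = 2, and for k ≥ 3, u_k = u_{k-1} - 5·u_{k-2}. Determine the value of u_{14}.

-106958

Applying the relation repeatedly:
u_3 = 27;  u_4 = 17;  u_5 = -118;  …;  u_{11} = -4878;  u_{12} = 32837;  u_{13} = 57227;  u_{14} = -106958.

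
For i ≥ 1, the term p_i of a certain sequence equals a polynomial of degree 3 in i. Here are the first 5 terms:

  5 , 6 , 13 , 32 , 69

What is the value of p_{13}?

1st diffs: 1, 7, 19, 37.
2nd diffs: 6, 12, 18.
3rd diffs: 6, 6 (constant).
So p_i = i^3 - 3i^2 + 3i + 4.
Evaluating at i = 13 gives p_{13} = 1733.

1733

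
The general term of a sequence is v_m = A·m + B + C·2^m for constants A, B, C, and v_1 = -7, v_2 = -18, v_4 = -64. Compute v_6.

-218

At m = 1, 2, 4: A + B + 2C = -7; 2A + B + 4C = -18; 4A + B + 16C = -64.
Subtracting the first from the second: A + 2C = -11.
Subtracting the second from the third: 2A + 12C = -46.
Solving: C = -3, A = -5, then B = 4.
Therefore v_6 = -30 + 4 + (-3)·64 = -218.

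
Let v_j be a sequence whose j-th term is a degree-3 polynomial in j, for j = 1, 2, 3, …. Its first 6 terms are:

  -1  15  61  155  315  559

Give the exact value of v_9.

1975

1st diffs: 16, 46, 94, 160, 244.
2nd diffs: 30, 48, 66, 84.
3rd diffs: 18, 18, 18 (constant).
Newton forward-difference form: v_j = -1 + 16·C(j-1,1) + 30·C(j-1,2) + 18·C(j-1,3).
At j = 9: j-1 = 8, so v_9 = -1 + 128 + 840 + 1008 = 1975.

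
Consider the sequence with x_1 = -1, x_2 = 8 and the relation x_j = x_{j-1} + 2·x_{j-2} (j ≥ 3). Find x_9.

594

Step forward from the initial values:
x_3 = 6  x_4 = 22  x_5 = 34  x_6 = 78  x_7 = 146  x_8 = 302  x_9 = 594.
(Characteristic roots are 2 and -1.)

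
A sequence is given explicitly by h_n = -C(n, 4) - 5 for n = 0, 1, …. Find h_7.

-40

C(7, 4) = 35, so h_7 = -40.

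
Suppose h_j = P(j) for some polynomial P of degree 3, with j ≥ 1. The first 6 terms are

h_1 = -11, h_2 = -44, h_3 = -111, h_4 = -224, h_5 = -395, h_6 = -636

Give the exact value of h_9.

1st diffs: -33, -67, -113, -171, -241.
2nd diffs: -34, -46, -58, -70.
3rd diffs: -12, -12, -12 (constant).
So h_j = -2j^3 - 5j^2 - 4j.
Evaluating at j = 9 gives h_9 = -1899.

-1899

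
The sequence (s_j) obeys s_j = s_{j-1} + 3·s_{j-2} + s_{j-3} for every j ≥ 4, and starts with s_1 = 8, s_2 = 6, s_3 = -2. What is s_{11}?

6814

Iterate the recurrence:
s_4 = 24; s_5 = 24; s_6 = 94; s_7 = 190; s_8 = 496; s_9 = 1160; s_{10} = 2838; s_{11} = 6814.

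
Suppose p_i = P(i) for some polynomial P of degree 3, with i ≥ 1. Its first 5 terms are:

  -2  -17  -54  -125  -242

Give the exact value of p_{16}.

1st diffs: -15, -37, -71, -117.
2nd diffs: -22, -34, -46.
3rd diffs: -12, -12 (constant).
Newton forward-difference form: p_i = -2 + (-15)·C(i-1,1) + (-22)·C(i-1,2) + (-12)·C(i-1,3).
At i = 16: i-1 = 15, so p_{16} = -2 - 225 - 2310 - 5460 = -7997.

-7997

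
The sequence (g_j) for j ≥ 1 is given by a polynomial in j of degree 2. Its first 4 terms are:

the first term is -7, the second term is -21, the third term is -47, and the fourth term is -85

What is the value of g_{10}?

-565

1st diffs: -14, -26, -38.
2nd diffs: -12, -12 (constant).
Newton forward-difference form: g_j = -7 + (-14)·C(j-1,1) + (-12)·C(j-1,2).
At j = 10: j-1 = 9, so g_{10} = -7 - 126 - 432 = -565.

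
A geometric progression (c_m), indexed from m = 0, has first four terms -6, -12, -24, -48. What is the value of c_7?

-768

Common ratio r = 2.
c_m = (-6)·2^(m-0).
c_7 = (-6)·2^7 = -768.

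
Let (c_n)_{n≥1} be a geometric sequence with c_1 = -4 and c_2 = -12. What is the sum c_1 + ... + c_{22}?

Common ratio r = 3.
c_n = (-4)·3^(n-1).
S = (-4)·(3^22 - 1)/(3 - 1) = (-4)·(31381059609 - 1)/(2) = -62762119216.

-62762119216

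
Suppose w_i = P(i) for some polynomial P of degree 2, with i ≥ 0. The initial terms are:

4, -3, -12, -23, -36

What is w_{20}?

1st diffs: -7, -9, -11, -13.
2nd diffs: -2, -2, -2 (constant).
So w_i = -i^2 - 6i + 4.
Evaluating at i = 20 gives w_{20} = -516.

-516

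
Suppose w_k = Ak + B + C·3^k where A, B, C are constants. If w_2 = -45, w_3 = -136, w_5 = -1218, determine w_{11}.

-885744

The three given values yield: 2A + B + 9C = -45; 3A + B + 27C = -136; 5A + B + 243C = -1218.
Subtracting the first from the second: A + 18C = -91.
Subtracting the second from the third: 2A + 216C = -1082.
Solving: C = -5, A = -1, then B = 2.
So w_k = -1·k + 2 + (-5)·3^k; at k=11 this is -885744.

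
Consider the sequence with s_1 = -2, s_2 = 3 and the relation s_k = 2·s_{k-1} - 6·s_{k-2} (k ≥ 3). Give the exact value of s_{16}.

Applying the relation repeatedly:
s_3 = 18; s_4 = 18; s_5 = -72; …; s_{13} = 67968; s_{14} = 341568; s_{15} = 275328; s_{16} = -1498752.

-1498752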